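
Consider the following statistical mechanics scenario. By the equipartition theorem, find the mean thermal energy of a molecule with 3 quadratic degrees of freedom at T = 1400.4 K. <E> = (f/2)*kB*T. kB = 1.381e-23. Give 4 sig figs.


Step 1: f/2 = 3/2 = 1.5
Step 2: kB*T = 1.381e-23 * 1400.4 = 1.934e-20
Step 3: <E> = 1.5 * 1.934e-20 = 2.901e-20 J

2.901e-20


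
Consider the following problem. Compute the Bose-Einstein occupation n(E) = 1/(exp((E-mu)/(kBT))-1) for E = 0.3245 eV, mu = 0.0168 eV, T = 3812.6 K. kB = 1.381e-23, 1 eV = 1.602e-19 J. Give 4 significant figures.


Step 1: (E - mu) = 0.3077 eV
Step 2: x = (E-mu)*eV/(kB*T) = 0.3077*1.602e-19/(1.381e-23*3812.6) = 0.9362
Step 3: exp(x) = 2.55
Step 4: n = 1/(exp(x)-1) = 0.645

0.645


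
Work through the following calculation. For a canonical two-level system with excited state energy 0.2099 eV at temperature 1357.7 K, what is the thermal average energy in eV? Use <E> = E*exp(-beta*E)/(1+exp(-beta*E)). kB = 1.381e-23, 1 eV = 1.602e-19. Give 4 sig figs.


Step 1: beta*E = 0.2099*1.602e-19/(1.381e-23*1357.7) = 1.793
Step 2: exp(-beta*E) = 0.1664
Step 3: <E> = 0.2099*0.1664/(1+0.1664) = 0.02994 eV

0.02994


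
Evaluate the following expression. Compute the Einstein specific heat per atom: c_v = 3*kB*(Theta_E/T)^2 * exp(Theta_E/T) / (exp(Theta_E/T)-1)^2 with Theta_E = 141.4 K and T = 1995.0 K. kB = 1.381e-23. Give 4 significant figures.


Step 1: x = Theta_E/T = 141.4/1995.0 = 0.07088
Step 2: x^2 = 0.005024
Step 3: exp(x) = 1.073
Step 4: c_v = 3*1.381e-23*0.005024*1.073/(1.073-1)^2 = 4.141e-23

4.141e-23


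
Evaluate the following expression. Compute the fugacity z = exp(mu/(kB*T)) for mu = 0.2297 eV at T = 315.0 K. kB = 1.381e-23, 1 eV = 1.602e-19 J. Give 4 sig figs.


Step 1: Convert mu to Joules: 0.2297*1.602e-19 = 3.68e-20 J
Step 2: kB*T = 1.381e-23*315.0 = 4.35e-21 J
Step 3: mu/(kB*T) = 8.459
Step 4: z = exp(8.459) = 4717

4717


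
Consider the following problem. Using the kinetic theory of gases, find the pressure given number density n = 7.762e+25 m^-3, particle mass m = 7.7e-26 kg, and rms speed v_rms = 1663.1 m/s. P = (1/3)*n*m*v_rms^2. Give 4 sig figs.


Step 1: v_rms^2 = 1663.1^2 = 2.766e+06
Step 2: n*m = 7.762e+25*7.7e-26 = 5.977
Step 3: P = (1/3)*5.977*2.766e+06 = 5.51e+06 Pa

5.51e+06


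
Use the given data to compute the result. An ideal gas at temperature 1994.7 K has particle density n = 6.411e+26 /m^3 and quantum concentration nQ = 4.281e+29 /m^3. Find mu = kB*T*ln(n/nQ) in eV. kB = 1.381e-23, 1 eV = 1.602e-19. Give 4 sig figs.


Step 1: n/nQ = 6.411e+26/4.281e+29 = 0.001498
Step 2: ln(n/nQ) = -6.504
Step 3: mu = kB*T*ln(n/nQ) = 2.755e-20*-6.504 = -1.792e-19 J
Step 4: Convert to eV: -1.792e-19/1.602e-19 = -1.118 eV

-1.118


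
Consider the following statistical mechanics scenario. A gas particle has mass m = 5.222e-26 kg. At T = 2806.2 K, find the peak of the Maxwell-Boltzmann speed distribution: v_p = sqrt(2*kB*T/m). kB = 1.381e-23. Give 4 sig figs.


Step 1: Numerator = 2*kB*T = 2*1.381e-23*2806.2 = 7.751e-20
Step 2: Ratio = 7.751e-20 / 5.222e-26 = 1.484e+06
Step 3: v_p = sqrt(1.484e+06) = 1218 m/s

1218


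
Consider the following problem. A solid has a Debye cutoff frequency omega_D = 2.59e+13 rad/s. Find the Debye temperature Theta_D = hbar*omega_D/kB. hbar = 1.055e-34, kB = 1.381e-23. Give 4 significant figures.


Step 1: hbar*omega_D = 1.055e-34 * 2.59e+13 = 2.732e-21 J
Step 2: Theta_D = 2.732e-21 / 1.381e-23
Step 3: Theta_D = 197.9 K

197.9


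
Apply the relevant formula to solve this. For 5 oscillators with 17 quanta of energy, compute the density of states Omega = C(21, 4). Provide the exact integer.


Step 1: Use binomial coefficient C(21, 4)
Step 2: Numerator = 21! / 17!
Step 3: Denominator = 4!
Step 4: Omega = 5985

5985


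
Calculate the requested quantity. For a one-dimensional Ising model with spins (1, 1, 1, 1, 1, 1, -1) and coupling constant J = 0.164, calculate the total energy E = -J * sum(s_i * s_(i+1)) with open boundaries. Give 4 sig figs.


Step 1: Nearest-neighbor products: 1, 1, 1, 1, 1, -1
Step 2: Sum of products = 4
Step 3: E = -0.164 * 4 = -0.656

-0.656


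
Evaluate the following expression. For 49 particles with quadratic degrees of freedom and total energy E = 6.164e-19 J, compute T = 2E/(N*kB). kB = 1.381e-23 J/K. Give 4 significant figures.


Step 1: Numerator = 2*E = 2*6.164e-19 = 1.233e-18 J
Step 2: Denominator = N*kB = 49*1.381e-23 = 6.767e-22
Step 3: T = 1.233e-18 / 6.767e-22 = 1822 K

1822


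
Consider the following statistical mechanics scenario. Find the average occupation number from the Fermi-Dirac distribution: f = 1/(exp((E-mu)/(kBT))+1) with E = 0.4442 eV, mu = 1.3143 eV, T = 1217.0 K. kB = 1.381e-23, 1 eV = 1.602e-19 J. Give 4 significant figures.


Step 1: (E - mu) = 0.4442 - 1.3143 = -0.8701 eV
Step 2: Convert: (E-mu)*eV = -1.394e-19 J
Step 3: x = (E-mu)*eV/(kB*T) = -8.294
Step 4: f = 1/(exp(-8.294)+1) = 0.9997

0.9997


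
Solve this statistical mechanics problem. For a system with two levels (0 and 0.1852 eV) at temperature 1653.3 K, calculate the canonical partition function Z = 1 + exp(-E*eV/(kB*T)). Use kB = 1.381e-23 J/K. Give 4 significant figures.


Step 1: Compute beta*E = E*eV/(kB*T) = 0.1852*1.602e-19/(1.381e-23*1653.3) = 1.299
Step 2: exp(-beta*E) = exp(-1.299) = 0.2727
Step 3: Z = 1 + 0.2727 = 1.273

1.273


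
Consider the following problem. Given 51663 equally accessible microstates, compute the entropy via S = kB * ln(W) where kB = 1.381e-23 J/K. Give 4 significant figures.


Step 1: ln(W) = ln(51663) = 10.85
Step 2: S = kB * ln(W) = 1.381e-23 * 10.85
Step 3: S = 1.499e-22 J/K

1.499e-22


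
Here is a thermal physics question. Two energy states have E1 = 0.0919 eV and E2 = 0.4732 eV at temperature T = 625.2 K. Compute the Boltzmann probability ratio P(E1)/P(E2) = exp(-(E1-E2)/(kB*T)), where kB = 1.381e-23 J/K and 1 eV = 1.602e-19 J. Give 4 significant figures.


Step 1: Compute energy difference dE = E1 - E2 = 0.0919 - 0.4732 = -0.3813 eV
Step 2: Convert to Joules: dE_J = -0.3813 * 1.602e-19 = -6.108e-20 J
Step 3: Compute exponent = -dE_J / (kB * T) = -(-6.108e-20) / (1.381e-23 * 625.2) = 7.075
Step 4: P(E1)/P(E2) = exp(7.075) = 1182

1182


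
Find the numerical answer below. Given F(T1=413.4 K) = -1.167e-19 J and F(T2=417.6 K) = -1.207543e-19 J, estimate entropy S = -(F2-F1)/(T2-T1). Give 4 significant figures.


Step 1: dF = F2 - F1 = -1.207543e-19 - (-1.167e-19) = -4.0543e-21 J
Step 2: dT = T2 - T1 = 417.6 - 413.4 = 4.2 K
Step 3: S = -dF/dT = -(-4.0543e-21)/4.2 = 9.653e-22 J/K

9.653e-22


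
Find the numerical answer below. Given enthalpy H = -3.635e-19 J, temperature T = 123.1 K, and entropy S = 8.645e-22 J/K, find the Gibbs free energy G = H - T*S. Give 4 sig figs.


Step 1: T*S = 123.1 * 8.645e-22 = 1.064e-19 J
Step 2: G = H - T*S = -3.635e-19 - 1.064e-19
Step 3: G = -4.699e-19 J

-4.699e-19


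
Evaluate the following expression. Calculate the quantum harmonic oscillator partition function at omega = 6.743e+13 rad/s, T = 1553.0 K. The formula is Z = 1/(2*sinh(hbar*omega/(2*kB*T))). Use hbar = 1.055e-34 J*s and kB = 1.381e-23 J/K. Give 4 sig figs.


Step 1: Compute x = hbar*omega/(kB*T) = 1.055e-34*6.743e+13/(1.381e-23*1553.0) = 0.3317
Step 2: x/2 = 0.1658
Step 3: sinh(x/2) = 0.1666
Step 4: Z = 1/(2*0.1666) = 3.001

3.001


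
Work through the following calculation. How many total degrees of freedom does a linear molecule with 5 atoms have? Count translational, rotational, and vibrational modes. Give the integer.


Step 1: Translational DOF = 3
Step 2: Rotational DOF (linear) = 2
Step 3: Vibrational DOF = 3*5 - 5 = 10
Step 4: Total = 3 + 2 + 10 = 15

15


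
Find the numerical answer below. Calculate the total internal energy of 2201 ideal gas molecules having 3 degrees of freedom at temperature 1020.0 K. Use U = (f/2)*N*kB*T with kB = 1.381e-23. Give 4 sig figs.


Step 1: f/2 = 3/2 = 1.5
Step 2: N*kB*T = 2201*1.381e-23*1020.0 = 3.1e-17
Step 3: U = 1.5 * 3.1e-17 = 4.651e-17 J

4.651e-17


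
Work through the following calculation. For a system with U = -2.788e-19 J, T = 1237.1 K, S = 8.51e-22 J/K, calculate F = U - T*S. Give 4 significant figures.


Step 1: T*S = 1237.1 * 8.51e-22 = 1.053e-18 J
Step 2: F = U - T*S = -2.788e-19 - 1.053e-18
Step 3: F = -1.332e-18 J

-1.332e-18


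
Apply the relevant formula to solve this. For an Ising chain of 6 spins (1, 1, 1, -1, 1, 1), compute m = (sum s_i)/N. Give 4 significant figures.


Step 1: Count up spins (+1): 5, down spins (-1): 1
Step 2: Total magnetization M = 5 - 1 = 4
Step 3: m = M/N = 4/6 = 0.6667

0.6667


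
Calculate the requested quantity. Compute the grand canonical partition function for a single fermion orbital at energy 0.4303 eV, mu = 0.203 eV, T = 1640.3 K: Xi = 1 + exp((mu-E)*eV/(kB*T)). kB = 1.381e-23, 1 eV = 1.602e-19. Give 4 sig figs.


Step 1: (mu - E) = 0.203 - 0.4303 = -0.2273 eV
Step 2: x = (mu-E)*eV/(kB*T) = -0.2273*1.602e-19/(1.381e-23*1640.3) = -1.607
Step 3: exp(x) = 0.2004
Step 4: Xi = 1 + 0.2004 = 1.2

1.2


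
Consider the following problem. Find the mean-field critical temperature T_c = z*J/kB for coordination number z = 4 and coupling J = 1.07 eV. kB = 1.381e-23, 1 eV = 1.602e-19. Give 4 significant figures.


Step 1: z*J = 4*1.07 = 4.28 eV
Step 2: Convert to Joules: 4.28*1.602e-19 = 6.857e-19 J
Step 3: T_c = 6.857e-19 / 1.381e-23 = 4.965e+04 K

4.965e+04


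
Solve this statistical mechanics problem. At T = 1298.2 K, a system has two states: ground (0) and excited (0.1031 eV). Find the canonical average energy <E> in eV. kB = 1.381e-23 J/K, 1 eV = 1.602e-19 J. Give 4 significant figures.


Step 1: beta*E = 0.1031*1.602e-19/(1.381e-23*1298.2) = 0.9213
Step 2: exp(-beta*E) = 0.398
Step 3: <E> = 0.1031*0.398/(1+0.398) = 0.02935 eV

0.02935


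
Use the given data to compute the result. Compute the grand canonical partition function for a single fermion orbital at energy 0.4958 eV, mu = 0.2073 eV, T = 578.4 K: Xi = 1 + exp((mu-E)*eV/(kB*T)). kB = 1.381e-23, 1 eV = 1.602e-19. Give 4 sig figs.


Step 1: (mu - E) = 0.2073 - 0.4958 = -0.2885 eV
Step 2: x = (mu-E)*eV/(kB*T) = -0.2885*1.602e-19/(1.381e-23*578.4) = -5.786
Step 3: exp(x) = 0.00307
Step 4: Xi = 1 + 0.00307 = 1.003

1.003


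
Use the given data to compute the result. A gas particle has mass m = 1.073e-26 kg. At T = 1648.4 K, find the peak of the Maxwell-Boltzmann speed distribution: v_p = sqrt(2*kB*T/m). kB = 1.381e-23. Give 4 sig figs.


Step 1: Numerator = 2*kB*T = 2*1.381e-23*1648.4 = 4.553e-20
Step 2: Ratio = 4.553e-20 / 1.073e-26 = 4.243e+06
Step 3: v_p = sqrt(4.243e+06) = 2060 m/s

2060


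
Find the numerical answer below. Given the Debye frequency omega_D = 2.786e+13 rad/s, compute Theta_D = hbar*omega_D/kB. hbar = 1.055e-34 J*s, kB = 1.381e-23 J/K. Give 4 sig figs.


Step 1: hbar*omega_D = 1.055e-34 * 2.786e+13 = 2.939e-21 J
Step 2: Theta_D = 2.939e-21 / 1.381e-23
Step 3: Theta_D = 212.8 K

212.8


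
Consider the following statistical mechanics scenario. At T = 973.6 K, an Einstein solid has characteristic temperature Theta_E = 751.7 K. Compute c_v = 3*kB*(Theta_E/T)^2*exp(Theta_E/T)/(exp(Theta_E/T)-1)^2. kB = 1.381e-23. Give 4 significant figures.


Step 1: x = Theta_E/T = 751.7/973.6 = 0.7721
Step 2: x^2 = 0.5961
Step 3: exp(x) = 2.164
Step 4: c_v = 3*1.381e-23*0.5961*2.164/(2.164-1)^2 = 3.943e-23

3.943e-23


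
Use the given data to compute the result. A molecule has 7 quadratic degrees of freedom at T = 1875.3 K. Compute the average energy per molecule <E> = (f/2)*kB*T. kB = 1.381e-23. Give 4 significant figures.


Step 1: f/2 = 7/2 = 3.5
Step 2: kB*T = 1.381e-23 * 1875.3 = 2.59e-20
Step 3: <E> = 3.5 * 2.59e-20 = 9.064e-20 J

9.064e-20


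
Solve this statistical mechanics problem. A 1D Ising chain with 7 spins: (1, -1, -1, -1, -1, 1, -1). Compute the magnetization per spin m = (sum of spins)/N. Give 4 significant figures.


Step 1: Count up spins (+1): 2, down spins (-1): 5
Step 2: Total magnetization M = 2 - 5 = -3
Step 3: m = M/N = -3/7 = -0.4286

-0.4286


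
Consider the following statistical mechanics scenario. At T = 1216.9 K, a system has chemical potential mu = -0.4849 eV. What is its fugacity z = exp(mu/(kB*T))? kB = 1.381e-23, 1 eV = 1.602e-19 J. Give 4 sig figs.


Step 1: Convert mu to Joules: -0.4849*1.602e-19 = -7.768e-20 J
Step 2: kB*T = 1.381e-23*1216.9 = 1.681e-20 J
Step 3: mu/(kB*T) = -4.622
Step 4: z = exp(-4.622) = 0.009829

0.009829


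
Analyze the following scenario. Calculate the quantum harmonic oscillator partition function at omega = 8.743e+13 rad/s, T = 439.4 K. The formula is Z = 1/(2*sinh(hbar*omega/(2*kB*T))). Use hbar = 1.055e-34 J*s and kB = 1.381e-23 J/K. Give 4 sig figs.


Step 1: Compute x = hbar*omega/(kB*T) = 1.055e-34*8.743e+13/(1.381e-23*439.4) = 1.52
Step 2: x/2 = 0.76
Step 3: sinh(x/2) = 0.8353
Step 4: Z = 1/(2*0.8353) = 0.5986

0.5986


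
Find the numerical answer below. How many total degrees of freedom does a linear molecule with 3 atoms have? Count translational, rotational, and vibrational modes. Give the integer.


Step 1: Translational DOF = 3
Step 2: Rotational DOF (linear) = 2
Step 3: Vibrational DOF = 3*3 - 5 = 4
Step 4: Total = 3 + 2 + 4 = 9

9


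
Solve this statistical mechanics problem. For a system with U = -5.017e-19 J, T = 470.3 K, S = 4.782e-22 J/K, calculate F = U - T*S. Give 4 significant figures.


Step 1: T*S = 470.3 * 4.782e-22 = 2.249e-19 J
Step 2: F = U - T*S = -5.017e-19 - 2.249e-19
Step 3: F = -7.266e-19 J

-7.266e-19


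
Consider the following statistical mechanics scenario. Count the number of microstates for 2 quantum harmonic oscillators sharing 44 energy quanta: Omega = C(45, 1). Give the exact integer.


Step 1: Use binomial coefficient C(45, 1)
Step 2: Numerator = 45! / 44!
Step 3: Denominator = 1!
Step 4: Omega = 45

45


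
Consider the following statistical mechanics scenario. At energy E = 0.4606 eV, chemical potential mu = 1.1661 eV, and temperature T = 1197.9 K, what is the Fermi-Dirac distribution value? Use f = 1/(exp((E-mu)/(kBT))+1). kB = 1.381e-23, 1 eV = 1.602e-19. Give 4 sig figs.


Step 1: (E - mu) = 0.4606 - 1.1661 = -0.7055 eV
Step 2: Convert: (E-mu)*eV = -1.13e-19 J
Step 3: x = (E-mu)*eV/(kB*T) = -6.832
Step 4: f = 1/(exp(-6.832)+1) = 0.9989

0.9989


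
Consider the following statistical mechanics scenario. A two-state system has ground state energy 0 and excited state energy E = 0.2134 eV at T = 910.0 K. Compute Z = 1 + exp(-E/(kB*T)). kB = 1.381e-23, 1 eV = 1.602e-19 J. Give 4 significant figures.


Step 1: Compute beta*E = E*eV/(kB*T) = 0.2134*1.602e-19/(1.381e-23*910.0) = 2.72
Step 2: exp(-beta*E) = exp(-2.72) = 0.06585
Step 3: Z = 1 + 0.06585 = 1.066

1.066


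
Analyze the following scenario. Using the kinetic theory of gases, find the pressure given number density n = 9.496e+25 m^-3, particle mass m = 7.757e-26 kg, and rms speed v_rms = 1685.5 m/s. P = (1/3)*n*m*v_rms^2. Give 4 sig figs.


Step 1: v_rms^2 = 1685.5^2 = 2.841e+06
Step 2: n*m = 9.496e+25*7.757e-26 = 7.366
Step 3: P = (1/3)*7.366*2.841e+06 = 6.975e+06 Pa

6.975e+06


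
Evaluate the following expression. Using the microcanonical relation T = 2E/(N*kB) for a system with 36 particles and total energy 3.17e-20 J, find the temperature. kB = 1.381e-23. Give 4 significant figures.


Step 1: Numerator = 2*E = 2*3.17e-20 = 6.34e-20 J
Step 2: Denominator = N*kB = 36*1.381e-23 = 4.972e-22
Step 3: T = 6.34e-20 / 4.972e-22 = 127.5 K

127.5


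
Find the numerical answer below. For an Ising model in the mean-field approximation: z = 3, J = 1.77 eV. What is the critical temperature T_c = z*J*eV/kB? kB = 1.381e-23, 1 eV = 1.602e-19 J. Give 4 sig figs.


Step 1: z*J = 3*1.77 = 5.31 eV
Step 2: Convert to Joules: 5.31*1.602e-19 = 8.507e-19 J
Step 3: T_c = 8.507e-19 / 1.381e-23 = 6.16e+04 K

6.16e+04


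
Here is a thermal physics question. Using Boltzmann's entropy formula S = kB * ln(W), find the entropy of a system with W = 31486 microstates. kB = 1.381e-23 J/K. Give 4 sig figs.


Step 1: ln(W) = ln(31486) = 10.36
Step 2: S = kB * ln(W) = 1.381e-23 * 10.36
Step 3: S = 1.43e-22 J/K

1.43e-22


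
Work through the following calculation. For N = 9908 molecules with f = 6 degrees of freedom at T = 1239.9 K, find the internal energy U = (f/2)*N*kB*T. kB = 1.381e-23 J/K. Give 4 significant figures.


Step 1: f/2 = 6/2 = 3.0
Step 2: N*kB*T = 9908*1.381e-23*1239.9 = 1.697e-16
Step 3: U = 3.0 * 1.697e-16 = 5.09e-16 J

5.09e-16


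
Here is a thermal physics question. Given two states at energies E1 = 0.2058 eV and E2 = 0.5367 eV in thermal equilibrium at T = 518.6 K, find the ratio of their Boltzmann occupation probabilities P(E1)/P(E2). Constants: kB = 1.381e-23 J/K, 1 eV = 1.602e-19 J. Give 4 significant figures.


Step 1: Compute energy difference dE = E1 - E2 = 0.2058 - 0.5367 = -0.3309 eV
Step 2: Convert to Joules: dE_J = -0.3309 * 1.602e-19 = -5.301e-20 J
Step 3: Compute exponent = -dE_J / (kB * T) = -(-5.301e-20) / (1.381e-23 * 518.6) = 7.402
Step 4: P(E1)/P(E2) = exp(7.402) = 1639

1639


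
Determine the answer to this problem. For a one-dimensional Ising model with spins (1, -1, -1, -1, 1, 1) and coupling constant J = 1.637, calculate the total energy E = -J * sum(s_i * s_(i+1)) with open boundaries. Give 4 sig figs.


Step 1: Nearest-neighbor products: -1, 1, 1, -1, 1
Step 2: Sum of products = 1
Step 3: E = -1.637 * 1 = -1.637

-1.637


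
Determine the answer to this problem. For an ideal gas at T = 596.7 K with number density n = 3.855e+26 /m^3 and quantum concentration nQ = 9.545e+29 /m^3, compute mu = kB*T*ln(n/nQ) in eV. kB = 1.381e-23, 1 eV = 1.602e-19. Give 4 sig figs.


Step 1: n/nQ = 3.855e+26/9.545e+29 = 0.0004039
Step 2: ln(n/nQ) = -7.814
Step 3: mu = kB*T*ln(n/nQ) = 8.24e-21*-7.814 = -6.439e-20 J
Step 4: Convert to eV: -6.439e-20/1.602e-19 = -0.402 eV

-0.402


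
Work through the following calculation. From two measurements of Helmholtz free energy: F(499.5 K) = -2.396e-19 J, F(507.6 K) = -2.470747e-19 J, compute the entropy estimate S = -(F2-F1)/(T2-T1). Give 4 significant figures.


Step 1: dF = F2 - F1 = -2.470747e-19 - (-2.396e-19) = -7.4747e-21 J
Step 2: dT = T2 - T1 = 507.6 - 499.5 = 8.1 K
Step 3: S = -dF/dT = -(-7.4747e-21)/8.1 = 9.228e-22 J/K

9.228e-22


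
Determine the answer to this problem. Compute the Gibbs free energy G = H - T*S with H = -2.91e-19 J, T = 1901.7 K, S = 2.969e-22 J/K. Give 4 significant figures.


Step 1: T*S = 1901.7 * 2.969e-22 = 5.646e-19 J
Step 2: G = H - T*S = -2.91e-19 - 5.646e-19
Step 3: G = -8.556e-19 J

-8.556e-19


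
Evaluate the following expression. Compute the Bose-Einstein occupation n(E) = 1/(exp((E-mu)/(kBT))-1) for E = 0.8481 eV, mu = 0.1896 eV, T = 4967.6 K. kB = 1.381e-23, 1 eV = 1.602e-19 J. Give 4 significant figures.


Step 1: (E - mu) = 0.6585 eV
Step 2: x = (E-mu)*eV/(kB*T) = 0.6585*1.602e-19/(1.381e-23*4967.6) = 1.538
Step 3: exp(x) = 4.654
Step 4: n = 1/(exp(x)-1) = 0.2737

0.2737


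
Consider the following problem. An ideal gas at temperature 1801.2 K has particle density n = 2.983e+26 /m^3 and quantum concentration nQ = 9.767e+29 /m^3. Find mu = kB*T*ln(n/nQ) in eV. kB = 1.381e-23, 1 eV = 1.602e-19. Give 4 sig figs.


Step 1: n/nQ = 2.983e+26/9.767e+29 = 0.0003054
Step 2: ln(n/nQ) = -8.094
Step 3: mu = kB*T*ln(n/nQ) = 2.487e-20*-8.094 = -2.013e-19 J
Step 4: Convert to eV: -2.013e-19/1.602e-19 = -1.257 eV

-1.257


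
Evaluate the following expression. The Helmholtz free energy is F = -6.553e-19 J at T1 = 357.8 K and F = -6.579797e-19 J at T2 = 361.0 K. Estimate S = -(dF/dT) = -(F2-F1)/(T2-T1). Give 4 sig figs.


Step 1: dF = F2 - F1 = -6.579797e-19 - (-6.553e-19) = -2.6797e-21 J
Step 2: dT = T2 - T1 = 361.0 - 357.8 = 3.2 K
Step 3: S = -dF/dT = -(-2.6797e-21)/3.2 = 8.374e-22 J/K

8.374e-22


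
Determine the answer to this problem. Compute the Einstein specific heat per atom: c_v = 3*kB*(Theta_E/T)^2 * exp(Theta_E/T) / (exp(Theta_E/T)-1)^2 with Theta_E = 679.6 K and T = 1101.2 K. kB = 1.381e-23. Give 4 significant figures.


Step 1: x = Theta_E/T = 679.6/1101.2 = 0.6171
Step 2: x^2 = 0.3809
Step 3: exp(x) = 1.854
Step 4: c_v = 3*1.381e-23*0.3809*1.854/(1.854-1)^2 = 4.014e-23

4.014e-23


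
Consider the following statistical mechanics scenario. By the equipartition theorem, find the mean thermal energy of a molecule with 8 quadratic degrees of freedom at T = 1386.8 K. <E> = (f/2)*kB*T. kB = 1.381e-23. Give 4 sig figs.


Step 1: f/2 = 8/2 = 4
Step 2: kB*T = 1.381e-23 * 1386.8 = 1.915e-20
Step 3: <E> = 4 * 1.915e-20 = 7.661e-20 J

7.661e-20


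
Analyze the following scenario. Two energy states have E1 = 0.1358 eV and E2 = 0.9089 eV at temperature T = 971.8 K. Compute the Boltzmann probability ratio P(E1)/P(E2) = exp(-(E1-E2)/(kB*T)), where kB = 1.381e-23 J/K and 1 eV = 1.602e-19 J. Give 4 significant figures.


Step 1: Compute energy difference dE = E1 - E2 = 0.1358 - 0.9089 = -0.7731 eV
Step 2: Convert to Joules: dE_J = -0.7731 * 1.602e-19 = -1.239e-19 J
Step 3: Compute exponent = -dE_J / (kB * T) = -(-1.239e-19) / (1.381e-23 * 971.8) = 9.228
Step 4: P(E1)/P(E2) = exp(9.228) = 1.018e+04

1.018e+04


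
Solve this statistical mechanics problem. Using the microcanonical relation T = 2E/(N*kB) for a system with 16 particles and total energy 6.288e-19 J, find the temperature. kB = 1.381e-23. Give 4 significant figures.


Step 1: Numerator = 2*E = 2*6.288e-19 = 1.258e-18 J
Step 2: Denominator = N*kB = 16*1.381e-23 = 2.21e-22
Step 3: T = 1.258e-18 / 2.21e-22 = 5692 K

5692


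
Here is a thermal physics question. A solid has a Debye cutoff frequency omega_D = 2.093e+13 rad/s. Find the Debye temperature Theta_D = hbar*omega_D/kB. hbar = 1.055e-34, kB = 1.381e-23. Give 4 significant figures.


Step 1: hbar*omega_D = 1.055e-34 * 2.093e+13 = 2.208e-21 J
Step 2: Theta_D = 2.208e-21 / 1.381e-23
Step 3: Theta_D = 159.9 K

159.9


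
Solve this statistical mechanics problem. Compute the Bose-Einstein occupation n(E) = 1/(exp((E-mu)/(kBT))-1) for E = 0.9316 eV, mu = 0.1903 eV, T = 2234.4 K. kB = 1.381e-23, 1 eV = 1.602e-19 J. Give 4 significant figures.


Step 1: (E - mu) = 0.7413 eV
Step 2: x = (E-mu)*eV/(kB*T) = 0.7413*1.602e-19/(1.381e-23*2234.4) = 3.849
Step 3: exp(x) = 46.93
Step 4: n = 1/(exp(x)-1) = 0.02177

0.02177


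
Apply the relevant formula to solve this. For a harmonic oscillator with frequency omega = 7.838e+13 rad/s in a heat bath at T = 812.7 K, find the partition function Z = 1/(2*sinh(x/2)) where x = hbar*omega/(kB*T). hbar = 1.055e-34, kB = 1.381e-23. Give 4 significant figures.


Step 1: Compute x = hbar*omega/(kB*T) = 1.055e-34*7.838e+13/(1.381e-23*812.7) = 0.7368
Step 2: x/2 = 0.3684
Step 3: sinh(x/2) = 0.3768
Step 4: Z = 1/(2*0.3768) = 1.327

1.327


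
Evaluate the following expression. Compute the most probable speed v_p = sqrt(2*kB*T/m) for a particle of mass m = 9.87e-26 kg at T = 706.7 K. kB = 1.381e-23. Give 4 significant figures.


Step 1: Numerator = 2*kB*T = 2*1.381e-23*706.7 = 1.952e-20
Step 2: Ratio = 1.952e-20 / 9.87e-26 = 1.978e+05
Step 3: v_p = sqrt(1.978e+05) = 444.7 m/s

444.7


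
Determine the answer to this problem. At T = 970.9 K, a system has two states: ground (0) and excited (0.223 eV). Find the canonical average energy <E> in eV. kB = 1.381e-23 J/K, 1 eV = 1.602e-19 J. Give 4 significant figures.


Step 1: beta*E = 0.223*1.602e-19/(1.381e-23*970.9) = 2.664
Step 2: exp(-beta*E) = 0.06964
Step 3: <E> = 0.223*0.06964/(1+0.06964) = 0.01452 eV

0.01452


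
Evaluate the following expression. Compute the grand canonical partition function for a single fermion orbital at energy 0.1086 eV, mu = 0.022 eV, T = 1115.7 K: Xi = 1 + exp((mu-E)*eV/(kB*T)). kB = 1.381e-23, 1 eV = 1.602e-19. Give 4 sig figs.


Step 1: (mu - E) = 0.022 - 0.1086 = -0.0866 eV
Step 2: x = (mu-E)*eV/(kB*T) = -0.0866*1.602e-19/(1.381e-23*1115.7) = -0.9004
Step 3: exp(x) = 0.4064
Step 4: Xi = 1 + 0.4064 = 1.406

1.406


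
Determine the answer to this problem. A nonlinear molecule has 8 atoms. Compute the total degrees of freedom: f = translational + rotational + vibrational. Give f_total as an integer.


Step 1: Translational DOF = 3
Step 2: Rotational DOF (nonlinear) = 3
Step 3: Vibrational DOF = 3*8 - 6 = 18
Step 4: Total = 3 + 3 + 18 = 24

24


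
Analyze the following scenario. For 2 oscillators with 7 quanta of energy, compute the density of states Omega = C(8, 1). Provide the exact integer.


Step 1: Use binomial coefficient C(8, 1)
Step 2: Numerator = 8! / 7!
Step 3: Denominator = 1!
Step 4: Omega = 8

8


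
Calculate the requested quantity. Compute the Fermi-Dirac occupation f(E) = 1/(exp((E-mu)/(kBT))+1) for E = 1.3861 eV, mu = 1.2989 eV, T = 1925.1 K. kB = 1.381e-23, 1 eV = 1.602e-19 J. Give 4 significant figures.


Step 1: (E - mu) = 1.3861 - 1.2989 = 0.0872 eV
Step 2: Convert: (E-mu)*eV = 1.397e-20 J
Step 3: x = (E-mu)*eV/(kB*T) = 0.5255
Step 4: f = 1/(exp(0.5255)+1) = 0.3716

0.3716


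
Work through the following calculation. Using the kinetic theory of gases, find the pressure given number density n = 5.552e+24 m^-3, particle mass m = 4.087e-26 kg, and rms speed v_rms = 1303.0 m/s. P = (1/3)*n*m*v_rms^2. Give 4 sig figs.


Step 1: v_rms^2 = 1303.0^2 = 1.698e+06
Step 2: n*m = 5.552e+24*4.087e-26 = 0.2269
Step 3: P = (1/3)*0.2269*1.698e+06 = 1.284e+05 Pa

1.284e+05


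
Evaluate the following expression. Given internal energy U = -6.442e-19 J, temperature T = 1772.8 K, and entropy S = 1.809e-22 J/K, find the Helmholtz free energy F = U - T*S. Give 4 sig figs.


Step 1: T*S = 1772.8 * 1.809e-22 = 3.207e-19 J
Step 2: F = U - T*S = -6.442e-19 - 3.207e-19
Step 3: F = -9.649e-19 J

-9.649e-19


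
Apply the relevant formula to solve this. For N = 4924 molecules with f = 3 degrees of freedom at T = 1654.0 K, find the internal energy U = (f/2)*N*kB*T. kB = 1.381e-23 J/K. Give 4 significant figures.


Step 1: f/2 = 3/2 = 1.5
Step 2: N*kB*T = 4924*1.381e-23*1654.0 = 1.125e-16
Step 3: U = 1.5 * 1.125e-16 = 1.687e-16 J

1.687e-16


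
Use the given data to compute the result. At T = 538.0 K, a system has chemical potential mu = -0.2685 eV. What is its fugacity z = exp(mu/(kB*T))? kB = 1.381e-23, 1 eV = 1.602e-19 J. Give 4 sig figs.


Step 1: Convert mu to Joules: -0.2685*1.602e-19 = -4.301e-20 J
Step 2: kB*T = 1.381e-23*538.0 = 7.43e-21 J
Step 3: mu/(kB*T) = -5.789
Step 4: z = exp(-5.789) = 0.00306

0.00306


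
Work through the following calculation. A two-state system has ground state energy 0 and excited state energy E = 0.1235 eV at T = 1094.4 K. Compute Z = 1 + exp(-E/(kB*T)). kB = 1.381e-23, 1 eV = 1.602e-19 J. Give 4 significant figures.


Step 1: Compute beta*E = E*eV/(kB*T) = 0.1235*1.602e-19/(1.381e-23*1094.4) = 1.309
Step 2: exp(-beta*E) = exp(-1.309) = 0.2701
Step 3: Z = 1 + 0.2701 = 1.27

1.27


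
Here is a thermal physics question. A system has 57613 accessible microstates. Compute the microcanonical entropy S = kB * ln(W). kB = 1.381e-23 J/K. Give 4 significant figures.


Step 1: ln(W) = ln(57613) = 10.96
Step 2: S = kB * ln(W) = 1.381e-23 * 10.96
Step 3: S = 1.514e-22 J/K

1.514e-22


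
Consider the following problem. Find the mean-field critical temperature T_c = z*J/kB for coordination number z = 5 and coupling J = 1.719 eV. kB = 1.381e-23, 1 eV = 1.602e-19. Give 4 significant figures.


Step 1: z*J = 5*1.719 = 8.595 eV
Step 2: Convert to Joules: 8.595*1.602e-19 = 1.377e-18 J
Step 3: T_c = 1.377e-18 / 1.381e-23 = 9.97e+04 K

9.97e+04


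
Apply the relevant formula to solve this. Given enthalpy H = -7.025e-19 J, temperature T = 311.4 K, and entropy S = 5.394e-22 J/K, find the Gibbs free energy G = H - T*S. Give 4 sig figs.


Step 1: T*S = 311.4 * 5.394e-22 = 1.68e-19 J
Step 2: G = H - T*S = -7.025e-19 - 1.68e-19
Step 3: G = -8.705e-19 J

-8.705e-19


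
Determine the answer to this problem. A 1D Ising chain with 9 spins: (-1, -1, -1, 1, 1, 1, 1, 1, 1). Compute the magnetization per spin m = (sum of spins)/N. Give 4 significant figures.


Step 1: Count up spins (+1): 6, down spins (-1): 3
Step 2: Total magnetization M = 6 - 3 = 3
Step 3: m = M/N = 3/9 = 0.3333

0.3333


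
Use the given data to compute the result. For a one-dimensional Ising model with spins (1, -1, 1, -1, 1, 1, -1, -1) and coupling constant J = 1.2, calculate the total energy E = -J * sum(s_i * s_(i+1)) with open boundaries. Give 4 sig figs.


Step 1: Nearest-neighbor products: -1, -1, -1, -1, 1, -1, 1
Step 2: Sum of products = -3
Step 3: E = -1.2 * -3 = 3.6

3.6


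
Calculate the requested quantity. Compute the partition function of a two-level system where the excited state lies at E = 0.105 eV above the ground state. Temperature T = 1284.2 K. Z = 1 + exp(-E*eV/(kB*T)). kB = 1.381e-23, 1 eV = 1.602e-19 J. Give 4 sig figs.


Step 1: Compute beta*E = E*eV/(kB*T) = 0.105*1.602e-19/(1.381e-23*1284.2) = 0.9485
Step 2: exp(-beta*E) = exp(-0.9485) = 0.3873
Step 3: Z = 1 + 0.3873 = 1.387

1.387


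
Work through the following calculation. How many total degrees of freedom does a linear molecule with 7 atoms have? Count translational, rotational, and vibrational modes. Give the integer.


Step 1: Translational DOF = 3
Step 2: Rotational DOF (linear) = 2
Step 3: Vibrational DOF = 3*7 - 5 = 16
Step 4: Total = 3 + 2 + 16 = 21

21


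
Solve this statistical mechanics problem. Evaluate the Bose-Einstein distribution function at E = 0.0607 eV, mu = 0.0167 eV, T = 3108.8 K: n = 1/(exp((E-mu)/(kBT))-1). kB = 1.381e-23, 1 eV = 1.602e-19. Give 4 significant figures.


Step 1: (E - mu) = 0.044 eV
Step 2: x = (E-mu)*eV/(kB*T) = 0.044*1.602e-19/(1.381e-23*3108.8) = 0.1642
Step 3: exp(x) = 1.178
Step 4: n = 1/(exp(x)-1) = 5.604

5.604


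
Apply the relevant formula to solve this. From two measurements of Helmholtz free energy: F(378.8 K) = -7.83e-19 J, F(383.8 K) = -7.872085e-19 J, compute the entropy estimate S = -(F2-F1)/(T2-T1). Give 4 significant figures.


Step 1: dF = F2 - F1 = -7.872085e-19 - (-7.83e-19) = -4.2085e-21 J
Step 2: dT = T2 - T1 = 383.8 - 378.8 = 5 K
Step 3: S = -dF/dT = -(-4.2085e-21)/5 = 8.417e-22 J/K

8.417e-22


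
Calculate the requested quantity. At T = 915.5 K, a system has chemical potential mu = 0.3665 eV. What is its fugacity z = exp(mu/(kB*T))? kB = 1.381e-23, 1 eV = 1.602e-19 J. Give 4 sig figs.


Step 1: Convert mu to Joules: 0.3665*1.602e-19 = 5.871e-20 J
Step 2: kB*T = 1.381e-23*915.5 = 1.264e-20 J
Step 3: mu/(kB*T) = 4.644
Step 4: z = exp(4.644) = 104

104


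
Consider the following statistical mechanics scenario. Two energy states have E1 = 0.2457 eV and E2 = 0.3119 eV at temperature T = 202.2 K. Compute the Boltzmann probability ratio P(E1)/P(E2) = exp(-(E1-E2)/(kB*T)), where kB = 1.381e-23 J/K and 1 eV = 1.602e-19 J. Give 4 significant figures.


Step 1: Compute energy difference dE = E1 - E2 = 0.2457 - 0.3119 = -0.0662 eV
Step 2: Convert to Joules: dE_J = -0.0662 * 1.602e-19 = -1.061e-20 J
Step 3: Compute exponent = -dE_J / (kB * T) = -(-1.061e-20) / (1.381e-23 * 202.2) = 3.798
Step 4: P(E1)/P(E2) = exp(3.798) = 44.61

44.61


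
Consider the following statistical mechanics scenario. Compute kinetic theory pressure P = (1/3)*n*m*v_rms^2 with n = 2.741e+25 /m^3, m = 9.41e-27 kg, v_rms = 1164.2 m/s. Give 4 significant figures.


Step 1: v_rms^2 = 1164.2^2 = 1.355e+06
Step 2: n*m = 2.741e+25*9.41e-27 = 0.2579
Step 3: P = (1/3)*0.2579*1.355e+06 = 1.165e+05 Pa

1.165e+05


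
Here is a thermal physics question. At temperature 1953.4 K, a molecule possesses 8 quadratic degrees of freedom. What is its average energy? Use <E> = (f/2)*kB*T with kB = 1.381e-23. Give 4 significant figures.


Step 1: f/2 = 8/2 = 4
Step 2: kB*T = 1.381e-23 * 1953.4 = 2.698e-20
Step 3: <E> = 4 * 2.698e-20 = 1.079e-19 J

1.079e-19


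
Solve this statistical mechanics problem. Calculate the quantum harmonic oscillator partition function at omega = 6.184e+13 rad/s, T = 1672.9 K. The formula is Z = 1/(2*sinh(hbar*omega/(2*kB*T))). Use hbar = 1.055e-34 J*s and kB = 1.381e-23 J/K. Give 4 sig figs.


Step 1: Compute x = hbar*omega/(kB*T) = 1.055e-34*6.184e+13/(1.381e-23*1672.9) = 0.2824
Step 2: x/2 = 0.1412
Step 3: sinh(x/2) = 0.1417
Step 4: Z = 1/(2*0.1417) = 3.529

3.529


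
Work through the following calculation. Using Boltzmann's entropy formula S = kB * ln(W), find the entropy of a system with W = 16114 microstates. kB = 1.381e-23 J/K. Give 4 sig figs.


Step 1: ln(W) = ln(16114) = 9.687
Step 2: S = kB * ln(W) = 1.381e-23 * 9.687
Step 3: S = 1.338e-22 J/K

1.338e-22


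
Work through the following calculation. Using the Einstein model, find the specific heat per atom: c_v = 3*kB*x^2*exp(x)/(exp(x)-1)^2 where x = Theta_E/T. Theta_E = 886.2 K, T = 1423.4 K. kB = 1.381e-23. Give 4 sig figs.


Step 1: x = Theta_E/T = 886.2/1423.4 = 0.6226
Step 2: x^2 = 0.3876
Step 3: exp(x) = 1.864
Step 4: c_v = 3*1.381e-23*0.3876*1.864/(1.864-1)^2 = 4.012e-23

4.012e-23


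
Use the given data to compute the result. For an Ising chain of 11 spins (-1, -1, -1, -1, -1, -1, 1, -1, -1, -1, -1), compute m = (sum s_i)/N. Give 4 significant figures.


Step 1: Count up spins (+1): 1, down spins (-1): 10
Step 2: Total magnetization M = 1 - 10 = -9
Step 3: m = M/N = -9/11 = -0.8182

-0.8182


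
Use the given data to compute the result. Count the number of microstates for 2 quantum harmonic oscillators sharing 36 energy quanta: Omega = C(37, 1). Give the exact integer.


Step 1: Use binomial coefficient C(37, 1)
Step 2: Numerator = 37! / 36!
Step 3: Denominator = 1!
Step 4: Omega = 37

37


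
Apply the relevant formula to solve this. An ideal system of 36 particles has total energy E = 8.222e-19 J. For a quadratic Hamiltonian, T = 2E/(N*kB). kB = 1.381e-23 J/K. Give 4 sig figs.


Step 1: Numerator = 2*E = 2*8.222e-19 = 1.644e-18 J
Step 2: Denominator = N*kB = 36*1.381e-23 = 4.972e-22
Step 3: T = 1.644e-18 / 4.972e-22 = 3308 K

3308


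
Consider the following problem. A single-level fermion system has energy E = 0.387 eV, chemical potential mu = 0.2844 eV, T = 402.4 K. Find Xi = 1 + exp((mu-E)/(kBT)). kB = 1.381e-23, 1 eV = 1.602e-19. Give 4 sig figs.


Step 1: (mu - E) = 0.2844 - 0.387 = -0.1026 eV
Step 2: x = (mu-E)*eV/(kB*T) = -0.1026*1.602e-19/(1.381e-23*402.4) = -2.958
Step 3: exp(x) = 0.05194
Step 4: Xi = 1 + 0.05194 = 1.052

1.052


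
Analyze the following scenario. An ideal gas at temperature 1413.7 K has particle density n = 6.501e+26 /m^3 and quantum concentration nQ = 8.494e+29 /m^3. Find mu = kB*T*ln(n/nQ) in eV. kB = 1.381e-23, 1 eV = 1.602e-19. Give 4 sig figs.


Step 1: n/nQ = 6.501e+26/8.494e+29 = 0.0007654
Step 2: ln(n/nQ) = -7.175
Step 3: mu = kB*T*ln(n/nQ) = 1.952e-20*-7.175 = -1.401e-19 J
Step 4: Convert to eV: -1.401e-19/1.602e-19 = -0.8744 eV

-0.8744


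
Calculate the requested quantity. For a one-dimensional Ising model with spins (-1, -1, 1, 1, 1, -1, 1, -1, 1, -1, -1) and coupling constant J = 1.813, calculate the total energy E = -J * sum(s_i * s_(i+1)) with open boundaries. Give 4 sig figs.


Step 1: Nearest-neighbor products: 1, -1, 1, 1, -1, -1, -1, -1, -1, 1
Step 2: Sum of products = -2
Step 3: E = -1.813 * -2 = 3.626

3.626


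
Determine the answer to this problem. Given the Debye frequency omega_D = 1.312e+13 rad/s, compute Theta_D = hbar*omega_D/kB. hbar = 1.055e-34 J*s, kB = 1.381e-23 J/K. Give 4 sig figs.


Step 1: hbar*omega_D = 1.055e-34 * 1.312e+13 = 1.384e-21 J
Step 2: Theta_D = 1.384e-21 / 1.381e-23
Step 3: Theta_D = 100.2 K

100.2


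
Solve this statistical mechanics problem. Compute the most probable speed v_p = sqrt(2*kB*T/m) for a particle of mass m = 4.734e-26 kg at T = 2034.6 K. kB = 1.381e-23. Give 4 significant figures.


Step 1: Numerator = 2*kB*T = 2*1.381e-23*2034.6 = 5.62e-20
Step 2: Ratio = 5.62e-20 / 4.734e-26 = 1.187e+06
Step 3: v_p = sqrt(1.187e+06) = 1090 m/s

1090


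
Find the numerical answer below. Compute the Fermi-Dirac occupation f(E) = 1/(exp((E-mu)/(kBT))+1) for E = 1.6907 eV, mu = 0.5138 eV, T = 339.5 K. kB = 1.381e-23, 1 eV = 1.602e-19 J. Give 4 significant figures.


Step 1: (E - mu) = 1.6907 - 0.5138 = 1.177 eV
Step 2: Convert: (E-mu)*eV = 1.885e-19 J
Step 3: x = (E-mu)*eV/(kB*T) = 40.21
Step 4: f = 1/(exp(40.21)+1) = 3.433e-18

3.433e-18


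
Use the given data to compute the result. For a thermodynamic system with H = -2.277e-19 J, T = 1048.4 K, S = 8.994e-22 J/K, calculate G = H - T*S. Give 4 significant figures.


Step 1: T*S = 1048.4 * 8.994e-22 = 9.429e-19 J
Step 2: G = H - T*S = -2.277e-19 - 9.429e-19
Step 3: G = -1.171e-18 J

-1.171e-18


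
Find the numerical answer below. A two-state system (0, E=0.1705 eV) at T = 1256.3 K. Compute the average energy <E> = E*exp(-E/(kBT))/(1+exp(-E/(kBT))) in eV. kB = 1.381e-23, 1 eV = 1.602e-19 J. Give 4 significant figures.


Step 1: beta*E = 0.1705*1.602e-19/(1.381e-23*1256.3) = 1.574
Step 2: exp(-beta*E) = 0.2071
Step 3: <E> = 0.1705*0.2071/(1+0.2071) = 0.02926 eV

0.02926


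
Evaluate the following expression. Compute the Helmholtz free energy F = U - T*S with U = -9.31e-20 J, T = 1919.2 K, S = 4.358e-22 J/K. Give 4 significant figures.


Step 1: T*S = 1919.2 * 4.358e-22 = 8.364e-19 J
Step 2: F = U - T*S = -9.31e-20 - 8.364e-19
Step 3: F = -9.295e-19 J

-9.295e-19


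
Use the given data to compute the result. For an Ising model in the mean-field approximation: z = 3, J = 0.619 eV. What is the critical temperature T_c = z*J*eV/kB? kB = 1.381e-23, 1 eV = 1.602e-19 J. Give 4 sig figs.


Step 1: z*J = 3*0.619 = 1.857 eV
Step 2: Convert to Joules: 1.857*1.602e-19 = 2.975e-19 J
Step 3: T_c = 2.975e-19 / 1.381e-23 = 2.154e+04 K

2.154e+04


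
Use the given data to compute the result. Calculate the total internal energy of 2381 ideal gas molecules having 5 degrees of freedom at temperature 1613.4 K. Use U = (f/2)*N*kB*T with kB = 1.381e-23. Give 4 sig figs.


Step 1: f/2 = 5/2 = 2.5
Step 2: N*kB*T = 2381*1.381e-23*1613.4 = 5.305e-17
Step 3: U = 2.5 * 5.305e-17 = 1.326e-16 J

1.326e-16


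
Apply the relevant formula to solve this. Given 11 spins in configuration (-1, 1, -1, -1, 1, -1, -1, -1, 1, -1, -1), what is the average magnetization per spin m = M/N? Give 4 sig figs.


Step 1: Count up spins (+1): 3, down spins (-1): 8
Step 2: Total magnetization M = 3 - 8 = -5
Step 3: m = M/N = -5/11 = -0.4545

-0.4545


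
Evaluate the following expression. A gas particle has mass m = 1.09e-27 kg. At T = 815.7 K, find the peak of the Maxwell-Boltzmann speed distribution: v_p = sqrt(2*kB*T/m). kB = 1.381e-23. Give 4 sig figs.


Step 1: Numerator = 2*kB*T = 2*1.381e-23*815.7 = 2.253e-20
Step 2: Ratio = 2.253e-20 / 1.09e-27 = 2.067e+07
Step 3: v_p = sqrt(2.067e+07) = 4546 m/s

4546


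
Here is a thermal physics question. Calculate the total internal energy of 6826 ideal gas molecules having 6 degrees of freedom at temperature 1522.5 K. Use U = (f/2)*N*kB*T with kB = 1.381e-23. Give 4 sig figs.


Step 1: f/2 = 6/2 = 3.0
Step 2: N*kB*T = 6826*1.381e-23*1522.5 = 1.435e-16
Step 3: U = 3.0 * 1.435e-16 = 4.306e-16 J

4.306e-16


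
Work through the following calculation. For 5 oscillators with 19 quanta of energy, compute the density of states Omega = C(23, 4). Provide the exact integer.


Step 1: Use binomial coefficient C(23, 4)
Step 2: Numerator = 23! / 19!
Step 3: Denominator = 4!
Step 4: Omega = 8855

8855


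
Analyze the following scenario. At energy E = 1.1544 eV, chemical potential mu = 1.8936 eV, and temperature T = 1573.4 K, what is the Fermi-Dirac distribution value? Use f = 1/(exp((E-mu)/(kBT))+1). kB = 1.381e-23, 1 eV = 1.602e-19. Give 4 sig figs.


Step 1: (E - mu) = 1.1544 - 1.8936 = -0.7392 eV
Step 2: Convert: (E-mu)*eV = -1.184e-19 J
Step 3: x = (E-mu)*eV/(kB*T) = -5.45
Step 4: f = 1/(exp(-5.45)+1) = 0.9957

0.9957


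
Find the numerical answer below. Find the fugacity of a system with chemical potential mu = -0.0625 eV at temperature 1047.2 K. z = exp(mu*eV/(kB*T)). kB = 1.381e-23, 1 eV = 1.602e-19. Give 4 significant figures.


Step 1: Convert mu to Joules: -0.0625*1.602e-19 = -1.001e-20 J
Step 2: kB*T = 1.381e-23*1047.2 = 1.446e-20 J
Step 3: mu/(kB*T) = -0.6923
Step 4: z = exp(-0.6923) = 0.5004

0.5004
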